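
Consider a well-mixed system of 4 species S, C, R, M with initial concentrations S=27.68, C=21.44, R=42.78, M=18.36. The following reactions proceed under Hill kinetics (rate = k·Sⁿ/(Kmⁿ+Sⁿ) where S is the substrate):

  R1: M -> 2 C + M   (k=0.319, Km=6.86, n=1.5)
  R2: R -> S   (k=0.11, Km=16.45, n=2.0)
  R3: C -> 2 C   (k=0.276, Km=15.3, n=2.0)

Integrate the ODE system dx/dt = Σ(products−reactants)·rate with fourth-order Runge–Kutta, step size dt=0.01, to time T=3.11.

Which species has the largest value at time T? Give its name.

Dominant species at T: R

RK4 with dt=0.01: 311 steps to T=3.11. Trajectory (selected grid times):
t=0.00: S=27.68 C=21.44 R=42.78 M=18.36
t=0.35: S=27.71 C=21.69 R=42.75 M=18.36
t=0.69: S=27.75 C=21.93 R=42.71 M=18.36
t=1.04: S=27.78 C=22.17 R=42.68 M=18.36
t=1.38: S=27.81 C=22.41 R=42.65 M=18.36
t=1.73: S=27.85 C=22.66 R=42.61 M=18.36
t=2.07: S=27.88 C=22.90 R=42.58 M=18.36
t=2.42: S=27.91 C=23.15 R=42.55 M=18.36
t=2.76: S=27.94 C=23.39 R=42.52 M=18.36
t=3.11: S=27.98 C=23.64 R=42.48 M=18.36
At T=3.11: S=27.98 C=23.64 R=42.48 M=18.36; the largest is R.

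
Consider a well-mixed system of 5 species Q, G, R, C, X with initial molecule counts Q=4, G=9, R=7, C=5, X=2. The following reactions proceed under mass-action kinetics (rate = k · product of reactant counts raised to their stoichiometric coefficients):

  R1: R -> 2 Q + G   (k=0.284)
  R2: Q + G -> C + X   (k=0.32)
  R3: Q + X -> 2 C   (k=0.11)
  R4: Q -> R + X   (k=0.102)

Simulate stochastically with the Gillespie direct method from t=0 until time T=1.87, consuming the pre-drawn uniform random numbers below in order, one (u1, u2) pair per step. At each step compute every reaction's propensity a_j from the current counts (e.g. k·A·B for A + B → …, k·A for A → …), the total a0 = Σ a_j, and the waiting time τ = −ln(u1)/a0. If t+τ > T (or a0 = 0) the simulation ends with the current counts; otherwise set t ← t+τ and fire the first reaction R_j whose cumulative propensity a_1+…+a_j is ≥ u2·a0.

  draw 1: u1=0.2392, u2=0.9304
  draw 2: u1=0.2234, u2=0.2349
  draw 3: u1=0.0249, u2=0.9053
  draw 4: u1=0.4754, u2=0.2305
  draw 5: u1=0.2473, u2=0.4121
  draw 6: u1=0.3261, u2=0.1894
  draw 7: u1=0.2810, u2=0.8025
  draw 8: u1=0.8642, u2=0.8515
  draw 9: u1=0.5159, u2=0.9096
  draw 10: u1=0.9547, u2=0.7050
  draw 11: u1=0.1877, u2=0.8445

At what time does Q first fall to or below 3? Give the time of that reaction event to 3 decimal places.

t=0.000: Q=4 G=9 R=7 C=5 X=2
Draw 1: a1=1.988, a2=11.520, a3=0.880, a4=0.408, a0=14.796; τ=−ln(0.2392)/14.796=0.097 → t=0.097; u2·a0=0.9304·14.796=13.766; a1+a2=13.508 < 13.766 ≤ a1+…+a3=14.388 → R3 fires; Q=3 G=9 R=7 C=7 X=1
Draw 2: a1=1.988, a2=8.640, a3=0.330, a4=0.306, a0=11.264; τ=−ln(0.2234)/11.264=0.133 → t=0.230; u2·a0=0.2349·11.264=2.646; a1=1.988 < 2.646 ≤ a1+a2=10.628 → R2 fires; Q=2 G=8 R=7 C=8 X=2
Draw 3: a1=1.988, a2=5.120, a3=0.440, a4=0.204, a0=7.752; τ=−ln(0.0249)/7.752=0.476 → t=0.706; u2·a0=0.9053·7.752=7.018; a1=1.988 < 7.018 ≤ a1+a2=7.108 → R2 fires; Q=1 G=7 R=7 C=9 X=3
Draw 4: a1=1.988, a2=2.240, a3=0.330, a4=0.102, a0=4.660; τ=−ln(0.4754)/4.660=0.160 → t=0.866; u2·a0=0.2305·4.660=1.074 ≤ a1=1.988 → R1 fires; Q=3 G=8 R=6 C=9 X=3
Draw 5: a1=1.704, a2=7.680, a3=0.990, a4=0.306, a0=10.680; τ=−ln(0.2473)/10.680=0.131 → t=0.997; u2·a0=0.4121·10.680=4.401; a1=1.704 < 4.401 ≤ a1+a2=9.384 → R2 fires; Q=2 G=7 R=6 C=10 X=4
Draw 6: a1=1.704, a2=4.480, a3=0.880, a4=0.204, a0=7.268; τ=−ln(0.3261)/7.268=0.154 → t=1.151; u2·a0=0.1894·7.268=1.377 ≤ a1=1.704 → R1 fires; Q=4 G=8 R=5 C=10 X=4
Draw 7: a1=1.420, a2=10.240, a3=1.760, a4=0.408, a0=13.828; τ=−ln(0.2810)/13.828=0.092 → t=1.242; u2·a0=0.8025·13.828=11.097; a1=1.420 < 11.097 ≤ a1+a2=11.660 → R2 fires; Q=3 G=7 R=5 C=11 X=5
Draw 8: a1=1.420, a2=6.720, a3=1.650, a4=0.306, a0=10.096; τ=−ln(0.8642)/10.096=0.014 → t=1.257; u2·a0=0.8515·10.096=8.597; a1+a2=8.140 < 8.597 ≤ a1+…+a3=9.790 → R3 fires; Q=2 G=7 R=5 C=13 X=4
Draw 9: a1=1.420, a2=4.480, a3=0.880, a4=0.204, a0=6.984; τ=−ln(0.5159)/6.984=0.095 → t=1.352; u2·a0=0.9096·6.984=6.353; a1+a2=5.900 < 6.353 ≤ a1+…+a3=6.780 → R3 fires; Q=1 G=7 R=5 C=15 X=3
Draw 10: a1=1.420, a2=2.240, a3=0.330, a4=0.102, a0=4.092; τ=−ln(0.9547)/4.092=0.011 → t=1.363; u2·a0=0.7050·4.092=2.885; a1=1.420 < 2.885 ≤ a1+a2=3.660 → R2 fires; Q=0 G=6 R=5 C=16 X=4
Draw 11: a1=1.420, a2=0.000, a3=0.000, a4=0.000, a0=1.420; τ=−ln(0.1877)/1.420=1.178 → t=2.541 > T=1.87: stop.
Q first becomes ≤ 3 when it reaches 3 at the event at t=0.097.

Threshold first reached at t = 0.097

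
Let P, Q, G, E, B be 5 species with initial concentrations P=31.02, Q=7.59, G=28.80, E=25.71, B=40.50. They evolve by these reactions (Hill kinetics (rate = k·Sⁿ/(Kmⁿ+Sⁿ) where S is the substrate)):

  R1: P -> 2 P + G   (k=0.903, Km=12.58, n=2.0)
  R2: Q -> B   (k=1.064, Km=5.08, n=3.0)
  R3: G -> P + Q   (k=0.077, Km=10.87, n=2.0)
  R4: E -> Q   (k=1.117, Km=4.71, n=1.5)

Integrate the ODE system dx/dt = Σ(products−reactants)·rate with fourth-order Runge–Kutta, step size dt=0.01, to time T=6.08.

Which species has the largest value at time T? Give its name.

Dominant species at T: B

RK4 with dt=0.01: 608 steps to T=6.08. Trajectory (selected grid times):
t=0.00: P=31.02 Q=7.59 G=28.80 E=25.71 B=40.50
t=0.68: P=31.59 Q=7.78 G=29.28 E=25.01 B=41.06
t=1.35: P=32.16 Q=7.95 G=29.76 E=24.32 B=41.62
t=2.03: P=32.74 Q=8.12 G=30.25 E=23.62 B=42.20
t=2.70: P=33.32 Q=8.28 G=30.73 E=22.93 B=42.78
t=3.38: P=33.90 Q=8.43 G=31.22 E=22.24 B=43.37
t=4.05: P=34.48 Q=8.56 G=31.71 E=21.56 B=43.95
t=4.73: P=35.07 Q=8.70 G=32.21 E=20.87 B=44.56
t=5.40: P=35.66 Q=8.82 G=32.70 E=20.20 B=45.15
t=6.08: P=36.25 Q=8.94 G=33.20 E=19.51 B=45.76
At T=6.08: P=36.25 Q=8.94 G=33.20 E=19.51 B=45.76; the largest is B.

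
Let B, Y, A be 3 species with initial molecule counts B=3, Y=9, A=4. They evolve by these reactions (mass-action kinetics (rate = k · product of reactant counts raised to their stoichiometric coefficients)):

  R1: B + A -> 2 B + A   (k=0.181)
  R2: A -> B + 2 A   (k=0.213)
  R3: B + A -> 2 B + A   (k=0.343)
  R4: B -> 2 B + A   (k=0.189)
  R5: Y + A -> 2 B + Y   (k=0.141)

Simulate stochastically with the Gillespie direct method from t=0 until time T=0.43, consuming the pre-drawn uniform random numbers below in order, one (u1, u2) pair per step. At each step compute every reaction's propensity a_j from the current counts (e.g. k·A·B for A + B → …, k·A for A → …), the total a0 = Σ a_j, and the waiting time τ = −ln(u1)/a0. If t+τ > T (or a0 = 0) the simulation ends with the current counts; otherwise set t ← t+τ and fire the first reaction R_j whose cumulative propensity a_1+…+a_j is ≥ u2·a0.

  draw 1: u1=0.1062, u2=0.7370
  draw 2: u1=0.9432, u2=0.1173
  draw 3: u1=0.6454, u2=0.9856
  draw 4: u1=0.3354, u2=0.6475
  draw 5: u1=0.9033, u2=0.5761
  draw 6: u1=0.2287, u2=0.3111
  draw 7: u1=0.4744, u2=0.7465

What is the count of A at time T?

A at T = 2

t=0.000: B=3 Y=9 A=4
Draw 1: a1=2.172, a2=0.852, a3=4.116, a4=0.567, a5=5.076, a0=12.783; τ=−ln(0.1062)/12.783=0.175 → t=0.175; u2·a0=0.7370·12.783=9.421; a1+…+a4=7.707 < 9.421 ≤ a1+…+a5=12.783 → R5 fires; B=5 Y=9 A=3
Draw 2: a1=2.715, a2=0.639, a3=5.145, a4=0.945, a5=3.807, a0=13.251; τ=−ln(0.9432)/13.251=0.004 → t=0.180; u2·a0=0.1173·13.251=1.554 ≤ a1=2.715 → R1 fires; B=6 Y=9 A=3
Draw 3: a1=3.258, a2=0.639, a3=6.174, a4=1.134, a5=3.807, a0=15.012; τ=−ln(0.6454)/15.012=0.029 → t=0.209; u2·a0=0.9856·15.012=14.796; a1+…+a4=11.205 < 14.796 ≤ a1+…+a5=15.012 → R5 fires; B=8 Y=9 A=2
Draw 4: a1=2.896, a2=0.426, a3=5.488, a4=1.512, a5=2.538, a0=12.860; τ=−ln(0.3354)/12.860=0.085 → t=0.294; u2·a0=0.6475·12.860=8.327; a1+a2=3.322 < 8.327 ≤ a1+…+a3=8.810 → R3 fires; B=9 Y=9 A=2
Draw 5: a1=3.258, a2=0.426, a3=6.174, a4=1.701, a5=2.538, a0=14.097; τ=−ln(0.9033)/14.097=0.007 → t=0.301; u2·a0=0.5761·14.097=8.121; a1+a2=3.684 < 8.121 ≤ a1+…+a3=9.858 → R3 fires; B=10 Y=9 A=2
Draw 6: a1=3.620, a2=0.426, a3=6.860, a4=1.890, a5=2.538, a0=15.334; τ=−ln(0.2287)/15.334=0.096 → t=0.397; u2·a0=0.3111·15.334=4.770; a1+a2=4.046 < 4.770 ≤ a1+…+a3=10.906 → R3 fires; B=11 Y=9 A=2
Draw 7: a1=3.982, a2=0.426, a3=7.546, a4=2.079, a5=2.538, a0=16.571; τ=−ln(0.4744)/16.571=0.045 → t=0.442 > T=0.43: stop.
Read off A at T=0.43: 2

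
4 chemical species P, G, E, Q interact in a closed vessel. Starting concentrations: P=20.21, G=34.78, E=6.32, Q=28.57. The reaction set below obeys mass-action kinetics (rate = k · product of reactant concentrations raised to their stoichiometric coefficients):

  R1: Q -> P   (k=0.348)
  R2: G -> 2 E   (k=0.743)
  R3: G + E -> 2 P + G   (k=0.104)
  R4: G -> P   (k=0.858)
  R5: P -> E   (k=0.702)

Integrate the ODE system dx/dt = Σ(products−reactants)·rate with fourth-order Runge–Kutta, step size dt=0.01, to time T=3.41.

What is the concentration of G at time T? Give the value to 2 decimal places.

G at T = 0.15

RK4 with dt=0.01: 341 steps to T=3.41. Trajectory (selected grid times):
t=0.00: P=20.21 G=34.78 E=6.32 Q=28.57
t=0.38: P=47.74 G=18.93 E=17.87 Q=25.03
t=0.76: P=65.40 G=10.30 E=28.59 Q=21.93
t=1.14: P=72.80 G=5.61 E=41.18 Q=19.21
t=1.52: P=72.74 G=3.05 E=55.22 Q=16.83
t=1.89: P=68.06 G=1.69 E=69.39 Q=14.80
t=2.27: P=60.67 G=0.92 E=83.53 Q=12.97
t=2.65: P=52.29 G=0.50 E=96.56 Q=11.36
t=3.03: P=44.00 G=0.27 E=108.09 Q=9.95
t=3.41: P=36.41 G=0.15 E=118.01 Q=8.72
Read off G at T=3.41: 0.15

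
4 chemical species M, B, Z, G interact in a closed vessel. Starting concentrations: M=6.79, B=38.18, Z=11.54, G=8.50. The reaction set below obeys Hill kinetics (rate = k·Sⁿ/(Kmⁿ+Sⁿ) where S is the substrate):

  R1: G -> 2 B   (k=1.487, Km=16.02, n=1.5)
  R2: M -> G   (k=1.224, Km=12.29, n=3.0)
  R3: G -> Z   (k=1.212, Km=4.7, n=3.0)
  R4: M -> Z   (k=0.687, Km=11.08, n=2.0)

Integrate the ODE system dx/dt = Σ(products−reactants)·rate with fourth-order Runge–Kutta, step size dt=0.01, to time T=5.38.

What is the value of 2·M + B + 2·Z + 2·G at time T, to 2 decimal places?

Value at T = 91.84

Check how each reaction changes W = 2·M + B + 2·Z + 2·G (weight of products minus weight of reactants):
R1: G -> 2 B: (1·2) − (2·1) = 2 − 2 = 0
R2: M -> G: (2·1) − (2·1) = 2 − 2 = 0
R3: G -> Z: (2·1) − (2·1) = 2 − 2 = 0
R4: M -> Z: (2·1) − (2·1) = 2 − 2 = 0
Every reaction leaves W unchanged, so W is conserved and no simulation is needed: W(T) = W(0) = 2·6.79 + 38.18 + 2·11.54 + 2·8.50 = 91.84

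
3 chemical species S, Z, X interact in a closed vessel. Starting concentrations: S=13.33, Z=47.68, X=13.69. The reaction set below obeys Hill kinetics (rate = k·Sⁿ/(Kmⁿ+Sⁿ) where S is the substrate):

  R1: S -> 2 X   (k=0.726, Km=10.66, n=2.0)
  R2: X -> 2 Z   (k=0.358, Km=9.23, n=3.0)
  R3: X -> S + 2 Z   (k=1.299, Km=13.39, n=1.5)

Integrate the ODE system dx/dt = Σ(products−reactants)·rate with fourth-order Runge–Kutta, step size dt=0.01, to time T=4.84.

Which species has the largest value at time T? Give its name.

Dominant species at T: Z

RK4 with dt=0.01: 484 steps to T=4.84. Trajectory (selected grid times):
t=0.00: S=13.33 Z=47.68 X=13.69
t=0.54: S=13.45 Z=48.69 X=13.67
t=1.08: S=13.56 Z=49.70 X=13.65
t=1.61: S=13.67 Z=50.68 X=13.63
t=2.15: S=13.78 Z=51.69 X=13.61
t=2.69: S=13.89 Z=52.69 X=13.60
t=3.23: S=14.00 Z=53.70 X=13.60
t=3.76: S=14.10 Z=54.68 X=13.59
t=4.30: S=14.21 Z=55.69 X=13.59
t=4.84: S=14.31 Z=56.69 X=13.59
At T=4.84: S=14.31 Z=56.69 X=13.59; the largest is Z.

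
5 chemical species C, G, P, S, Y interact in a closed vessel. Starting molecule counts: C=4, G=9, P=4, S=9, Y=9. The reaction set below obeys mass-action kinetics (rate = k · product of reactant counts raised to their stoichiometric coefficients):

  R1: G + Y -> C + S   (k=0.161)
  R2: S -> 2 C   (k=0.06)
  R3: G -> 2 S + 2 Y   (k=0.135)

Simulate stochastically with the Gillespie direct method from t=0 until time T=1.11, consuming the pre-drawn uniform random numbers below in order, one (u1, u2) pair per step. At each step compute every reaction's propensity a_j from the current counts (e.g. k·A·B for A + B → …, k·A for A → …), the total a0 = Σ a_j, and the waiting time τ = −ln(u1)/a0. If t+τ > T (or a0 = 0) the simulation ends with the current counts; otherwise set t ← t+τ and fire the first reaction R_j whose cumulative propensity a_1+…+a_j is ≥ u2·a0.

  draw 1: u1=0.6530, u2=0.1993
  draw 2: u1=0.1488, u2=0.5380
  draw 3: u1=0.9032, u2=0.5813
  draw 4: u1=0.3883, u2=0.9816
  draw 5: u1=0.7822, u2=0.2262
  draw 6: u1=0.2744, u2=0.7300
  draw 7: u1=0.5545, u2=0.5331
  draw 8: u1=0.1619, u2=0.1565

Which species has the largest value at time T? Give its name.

Dominant species at T: S

t=0.000: C=4 G=9 P=4 S=9 Y=9
Draw 1: a1=13.041, a2=0.540, a3=1.215, a0=14.796; τ=−ln(0.6530)/14.796=0.029 → t=0.029; u2·a0=0.1993·14.796=2.949 ≤ a1=13.041 → R1 fires; C=5 G=8 P=4 S=10 Y=8
Draw 2: a1=10.304, a2=0.600, a3=1.080, a0=11.984; τ=−ln(0.1488)/11.984=0.159 → t=0.188; u2·a0=0.5380·11.984=6.447 ≤ a1=10.304 → R1 fires; C=6 G=7 P=4 S=11 Y=7
Draw 3: a1=7.889, a2=0.660, a3=0.945, a0=9.494; τ=−ln(0.9032)/9.494=0.011 → t=0.199; u2·a0=0.5813·9.494=5.519 ≤ a1=7.889 → R1 fires; C=7 G=6 P=4 S=12 Y=6
Draw 4: a1=5.796, a2=0.720, a3=0.810, a0=7.326; τ=−ln(0.3883)/7.326=0.129 → t=0.328; u2·a0=0.9816·7.326=7.191; a1+a2=6.516 < 7.191 ≤ a1+…+a3=7.326 → R3 fires; C=7 G=5 P=4 S=14 Y=8
Draw 5: a1=6.440, a2=0.840, a3=0.675, a0=7.955; τ=−ln(0.7822)/7.955=0.031 → t=0.359; u2·a0=0.2262·7.955=1.799 ≤ a1=6.440 → R1 fires; C=8 G=4 P=4 S=15 Y=7
Draw 6: a1=4.508, a2=0.900, a3=0.540, a0=5.948; τ=−ln(0.2744)/5.948=0.217 → t=0.576; u2·a0=0.7300·5.948=4.342 ≤ a1=4.508 → R1 fires; C=9 G=3 P=4 S=16 Y=6
Draw 7: a1=2.898, a2=0.960, a3=0.405, a0=4.263; τ=−ln(0.5545)/4.263=0.138 → t=0.714; u2·a0=0.5331·4.263=2.273 ≤ a1=2.898 → R1 fires; C=10 G=2 P=4 S=17 Y=5
Draw 8: a1=1.610, a2=1.020, a3=0.270, a0=2.900; τ=−ln(0.1619)/2.900=0.628 → t=1.342 > T=1.11: stop.
At T=1.11: C=10 G=2 P=4 S=17 Y=5; the largest is S.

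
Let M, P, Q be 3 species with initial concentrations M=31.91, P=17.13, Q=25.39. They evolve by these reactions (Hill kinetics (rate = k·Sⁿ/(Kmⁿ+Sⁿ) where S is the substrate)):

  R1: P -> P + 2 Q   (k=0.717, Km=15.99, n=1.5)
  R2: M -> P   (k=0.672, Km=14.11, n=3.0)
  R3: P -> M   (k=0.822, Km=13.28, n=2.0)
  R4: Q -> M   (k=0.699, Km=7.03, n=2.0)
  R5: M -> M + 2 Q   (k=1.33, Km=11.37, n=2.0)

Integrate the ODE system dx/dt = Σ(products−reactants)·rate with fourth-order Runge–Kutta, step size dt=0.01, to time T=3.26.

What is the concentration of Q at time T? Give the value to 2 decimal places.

RK4 with dt=0.01: 326 steps to T=3.26. Trajectory (selected grid times):
t=0.00: M=31.91 P=17.13 Q=25.39
t=0.36: M=32.11 P=17.17 Q=26.28
t=0.72: M=32.30 P=17.21 Q=27.17
t=1.09: M=32.51 P=17.24 Q=28.08
t=1.45: M=32.71 P=17.28 Q=28.97
t=1.81: M=32.91 P=17.32 Q=29.86
t=2.17: M=33.11 P=17.36 Q=30.75
t=2.54: M=33.32 P=17.40 Q=31.67
t=2.90: M=33.52 P=17.44 Q=32.56
t=3.26: M=33.72 P=17.47 Q=33.45
Read off Q at T=3.26: 33.45

Q at T = 33.45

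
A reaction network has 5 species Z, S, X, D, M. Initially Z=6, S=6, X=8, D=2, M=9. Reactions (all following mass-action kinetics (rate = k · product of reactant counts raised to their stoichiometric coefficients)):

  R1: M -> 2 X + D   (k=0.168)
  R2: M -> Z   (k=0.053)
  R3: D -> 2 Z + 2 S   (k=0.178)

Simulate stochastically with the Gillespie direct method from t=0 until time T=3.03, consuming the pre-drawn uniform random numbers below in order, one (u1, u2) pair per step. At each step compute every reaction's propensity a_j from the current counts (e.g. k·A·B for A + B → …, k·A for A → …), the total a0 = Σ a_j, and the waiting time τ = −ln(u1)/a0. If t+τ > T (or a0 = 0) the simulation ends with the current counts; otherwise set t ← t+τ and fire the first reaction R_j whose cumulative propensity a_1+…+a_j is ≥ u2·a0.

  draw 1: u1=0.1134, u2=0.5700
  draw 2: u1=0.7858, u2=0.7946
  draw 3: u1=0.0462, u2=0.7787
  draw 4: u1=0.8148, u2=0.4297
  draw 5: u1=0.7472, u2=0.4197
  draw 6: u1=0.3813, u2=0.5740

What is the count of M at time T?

t=0.000: Z=6 S=6 X=8 D=2 M=9
Draw 1: a1=1.512, a2=0.477, a3=0.356, a0=2.345; τ=−ln(0.1134)/2.345=0.928 → t=0.928; u2·a0=0.5700·2.345=1.337 ≤ a1=1.512 → R1 fires; Z=6 S=6 X=10 D=3 M=8
Draw 2: a1=1.344, a2=0.424, a3=0.534, a0=2.302; τ=−ln(0.7858)/2.302=0.105 → t=1.033; u2·a0=0.7946·2.302=1.829; a1+a2=1.768 < 1.829 ≤ a1+…+a3=2.302 → R3 fires; Z=8 S=8 X=10 D=2 M=8
Draw 3: a1=1.344, a2=0.424, a3=0.356, a0=2.124; τ=−ln(0.0462)/2.124=1.448 → t=2.481; u2·a0=0.7787·2.124=1.654; a1=1.344 < 1.654 ≤ a1+a2=1.768 → R2 fires; Z=9 S=8 X=10 D=2 M=7
Draw 4: a1=1.176, a2=0.371, a3=0.356, a0=1.903; τ=−ln(0.8148)/1.903=0.108 → t=2.588; u2·a0=0.4297·1.903=0.818 ≤ a1=1.176 → R1 fires; Z=9 S=8 X=12 D=3 M=6
Draw 5: a1=1.008, a2=0.318, a3=0.534, a0=1.860; τ=−ln(0.7472)/1.860=0.157 → t=2.745; u2·a0=0.4197·1.860=0.781 ≤ a1=1.008 → R1 fires; Z=9 S=8 X=14 D=4 M=5
Draw 6: a1=0.840, a2=0.265, a3=0.712, a0=1.817; τ=−ln(0.3813)/1.817=0.531 → t=3.276 > T=3.03: stop.
Read off M at T=3.03: 5

M at T = 5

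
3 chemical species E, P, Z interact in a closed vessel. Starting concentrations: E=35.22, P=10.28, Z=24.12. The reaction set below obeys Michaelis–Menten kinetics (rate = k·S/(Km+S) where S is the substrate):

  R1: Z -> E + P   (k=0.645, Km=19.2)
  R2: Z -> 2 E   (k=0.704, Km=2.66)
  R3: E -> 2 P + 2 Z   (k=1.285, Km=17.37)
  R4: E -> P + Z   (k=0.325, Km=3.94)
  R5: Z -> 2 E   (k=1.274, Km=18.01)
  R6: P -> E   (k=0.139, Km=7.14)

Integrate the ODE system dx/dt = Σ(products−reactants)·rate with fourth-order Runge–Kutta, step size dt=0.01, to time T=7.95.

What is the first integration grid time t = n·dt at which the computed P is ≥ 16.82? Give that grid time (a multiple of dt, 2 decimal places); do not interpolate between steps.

RK4 with dt=0.01: 795 steps to T=7.95. Trajectory (selected grid times):
t=0.00: E=35.22 P=10.28 Z=24.12
t=0.88: E=36.99 P=12.31 Z=24.39
t=1.77: E=38.79 P=14.38 Z=24.68
t=2.65: E=40.56 P=16.45 Z=24.98
t=2.80: E=40.87 P=16.80 Z=25.03
t=2.81: E=40.89 P=16.83 Z=25.04
t=3.53: E=42.34 P=18.54 Z=25.30
t=4.42: E=44.14 P=20.67 Z=25.64
t=5.30: E=45.92 P=22.80 Z=25.98
t=6.18: E=47.71 P=24.95 Z=26.34
t=7.07: E=49.52 P=27.13 Z=26.72
t=7.95: E=51.31 P=29.32 Z=27.10
P(2.80)=16.803 < 16.82 but P(2.81)=16.826 ≥ 16.82, so the first grid time is t=2.81.

Threshold first reached at t = 2.81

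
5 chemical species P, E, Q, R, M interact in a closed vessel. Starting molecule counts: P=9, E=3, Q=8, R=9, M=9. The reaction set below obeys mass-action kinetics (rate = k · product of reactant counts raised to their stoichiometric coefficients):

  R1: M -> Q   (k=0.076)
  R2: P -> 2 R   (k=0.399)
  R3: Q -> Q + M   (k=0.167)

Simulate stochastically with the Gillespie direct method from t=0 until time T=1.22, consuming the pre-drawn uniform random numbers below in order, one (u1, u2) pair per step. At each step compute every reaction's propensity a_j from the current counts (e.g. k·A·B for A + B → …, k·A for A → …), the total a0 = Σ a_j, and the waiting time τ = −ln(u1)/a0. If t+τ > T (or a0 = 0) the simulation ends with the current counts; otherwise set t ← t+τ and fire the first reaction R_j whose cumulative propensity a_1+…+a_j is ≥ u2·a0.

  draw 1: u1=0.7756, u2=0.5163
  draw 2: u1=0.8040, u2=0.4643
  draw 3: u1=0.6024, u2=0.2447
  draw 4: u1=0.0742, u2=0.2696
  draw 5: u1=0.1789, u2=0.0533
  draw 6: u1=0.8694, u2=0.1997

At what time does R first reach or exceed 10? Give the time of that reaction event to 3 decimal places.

t=0.000: P=9 E=3 Q=8 R=9 M=9
Draw 1: a1=0.684, a2=3.591, a3=1.336, a0=5.611; τ=−ln(0.7756)/5.611=0.045 → t=0.045; u2·a0=0.5163·5.611=2.897; a1=0.684 < 2.897 ≤ a1+a2=4.275 → R2 fires; P=8 E=3 Q=8 R=11 M=9
Draw 2: a1=0.684, a2=3.192, a3=1.336, a0=5.212; τ=−ln(0.8040)/5.212=0.042 → t=0.087; u2·a0=0.4643·5.212=2.420; a1=0.684 < 2.420 ≤ a1+a2=3.876 → R2 fires; P=7 E=3 Q=8 R=13 M=9
Draw 3: a1=0.684, a2=2.793, a3=1.336, a0=4.813; τ=−ln(0.6024)/4.813=0.105 → t=0.192; u2·a0=0.2447·4.813=1.178; a1=0.684 < 1.178 ≤ a1+a2=3.477 → R2 fires; P=6 E=3 Q=8 R=15 M=9
Draw 4: a1=0.684, a2=2.394, a3=1.336, a0=4.414; τ=−ln(0.0742)/4.414=0.589 → t=0.782; u2·a0=0.2696·4.414=1.190; a1=0.684 < 1.190 ≤ a1+a2=3.078 → R2 fires; P=5 E=3 Q=8 R=17 M=9
Draw 5: a1=0.684, a2=1.995, a3=1.336, a0=4.015; τ=−ln(0.1789)/4.015=0.429 → t=1.210; u2·a0=0.0533·4.015=0.214 ≤ a1=0.684 → R1 fires; P=5 E=3 Q=9 R=17 M=8
Draw 6: a1=0.608, a2=1.995, a3=1.503, a0=4.106; τ=−ln(0.8694)/4.106=0.034 → t=1.244 > T=1.22: stop.
R first becomes ≥ 10 when it reaches 11 at the event at t=0.045.

Threshold first reached at t = 0.045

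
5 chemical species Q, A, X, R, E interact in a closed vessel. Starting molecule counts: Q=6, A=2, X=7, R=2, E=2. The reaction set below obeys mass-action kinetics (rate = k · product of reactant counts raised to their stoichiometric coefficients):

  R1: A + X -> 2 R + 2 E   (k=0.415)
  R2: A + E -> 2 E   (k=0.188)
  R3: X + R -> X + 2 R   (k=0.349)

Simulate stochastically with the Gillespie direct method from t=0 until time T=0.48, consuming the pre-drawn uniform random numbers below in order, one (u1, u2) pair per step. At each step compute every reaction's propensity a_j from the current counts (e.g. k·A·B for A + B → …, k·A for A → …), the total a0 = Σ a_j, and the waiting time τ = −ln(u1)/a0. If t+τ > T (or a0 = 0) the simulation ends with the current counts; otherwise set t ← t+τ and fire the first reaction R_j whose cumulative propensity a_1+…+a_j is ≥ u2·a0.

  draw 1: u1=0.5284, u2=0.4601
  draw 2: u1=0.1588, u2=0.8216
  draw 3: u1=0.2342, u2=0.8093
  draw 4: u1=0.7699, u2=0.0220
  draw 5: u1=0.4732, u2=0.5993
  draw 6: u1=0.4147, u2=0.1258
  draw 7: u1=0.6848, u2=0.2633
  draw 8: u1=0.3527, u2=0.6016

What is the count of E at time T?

E at T = 6

t=0.000: Q=6 A=2 X=7 R=2 E=2
Draw 1: a1=5.810, a2=0.752, a3=4.886, a0=11.448; τ=−ln(0.5284)/11.448=0.056 → t=0.056; u2·a0=0.4601·11.448=5.267 ≤ a1=5.810 → R1 fires; Q=6 A=1 X=6 R=4 E=4
Draw 2: a1=2.490, a2=0.752, a3=8.376, a0=11.618; τ=−ln(0.1588)/11.618=0.158 → t=0.214; u2·a0=0.8216·11.618=9.545; a1+a2=3.242 < 9.545 ≤ a1+…+a3=11.618 → R3 fires; Q=6 A=1 X=6 R=5 E=4
Draw 3: a1=2.490, a2=0.752, a3=10.470, a0=13.712; τ=−ln(0.2342)/13.712=0.106 → t=0.320; u2·a0=0.8093·13.712=11.097; a1+a2=3.242 < 11.097 ≤ a1+…+a3=13.712 → R3 fires; Q=6 A=1 X=6 R=6 E=4
Draw 4: a1=2.490, a2=0.752, a3=12.564, a0=15.806; τ=−ln(0.7699)/15.806=0.017 → t=0.337; u2·a0=0.0220·15.806=0.348 ≤ a1=2.490 → R1 fires; Q=6 A=0 X=5 R=8 E=6
Draw 5: a1=0.000, a2=0.000, a3=13.960, a0=13.960; τ=−ln(0.4732)/13.960=0.054 → t=0.390; u2·a0=0.5993·13.960=8.366; a1+a2=0.000 < 8.366 ≤ a1+…+a3=13.960 → R3 fires; Q=6 A=0 X=5 R=9 E=6
Draw 6: a1=0.000, a2=0.000, a3=15.705, a0=15.705; τ=−ln(0.4147)/15.705=0.056 → t=0.446; u2·a0=0.1258·15.705=1.976; a1+a2=0.000 < 1.976 ≤ a1+…+a3=15.705 → R3 fires; Q=6 A=0 X=5 R=10 E=6
Draw 7: a1=0.000, a2=0.000, a3=17.450, a0=17.450; τ=−ln(0.6848)/17.450=0.022 → t=0.468; u2·a0=0.2633·17.450=4.595; a1+a2=0.000 < 4.595 ≤ a1+…+a3=17.450 → R3 fires; Q=6 A=0 X=5 R=11 E=6
Draw 8: a1=0.000, a2=0.000, a3=19.195, a0=19.195; τ=−ln(0.3527)/19.195=0.054 → t=0.522 > T=0.48: stop.
Read off E at T=0.48: 6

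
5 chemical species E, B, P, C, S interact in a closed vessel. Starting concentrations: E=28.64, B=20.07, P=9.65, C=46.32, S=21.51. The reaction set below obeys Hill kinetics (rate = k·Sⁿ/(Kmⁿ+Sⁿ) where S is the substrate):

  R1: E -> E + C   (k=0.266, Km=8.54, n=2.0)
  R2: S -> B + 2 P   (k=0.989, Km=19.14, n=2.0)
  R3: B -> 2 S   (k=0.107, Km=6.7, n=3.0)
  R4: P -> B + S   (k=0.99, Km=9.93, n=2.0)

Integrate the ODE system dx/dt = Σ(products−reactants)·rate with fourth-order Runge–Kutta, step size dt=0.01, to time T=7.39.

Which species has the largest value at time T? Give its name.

RK4 with dt=0.01: 739 steps to T=7.39. Trajectory (selected grid times):
t=0.00: E=28.64 B=20.07 P=9.65 C=46.32 S=21.51
t=0.82: E=28.64 B=20.84 P=10.15 C=46.52 S=21.63
t=1.64: E=28.64 B=21.64 P=10.64 C=46.72 S=21.77
t=2.46: E=28.64 B=22.46 P=11.12 C=46.92 S=21.92
t=3.28: E=28.64 B=23.29 P=11.58 C=47.12 S=22.09
t=4.11: E=28.64 B=24.16 P=12.04 C=47.32 S=22.28
t=4.93: E=28.64 B=25.03 P=12.48 C=47.52 S=22.47
t=5.75: E=28.64 B=25.92 P=12.92 C=47.72 S=22.68
t=6.57: E=28.64 B=26.82 P=13.36 C=47.92 S=22.89
t=7.39: E=28.64 B=27.75 P=13.79 C=48.13 S=23.11
At T=7.39: E=28.64 B=27.75 P=13.79 C=48.13 S=23.11; the largest is C.

Dominant species at T: C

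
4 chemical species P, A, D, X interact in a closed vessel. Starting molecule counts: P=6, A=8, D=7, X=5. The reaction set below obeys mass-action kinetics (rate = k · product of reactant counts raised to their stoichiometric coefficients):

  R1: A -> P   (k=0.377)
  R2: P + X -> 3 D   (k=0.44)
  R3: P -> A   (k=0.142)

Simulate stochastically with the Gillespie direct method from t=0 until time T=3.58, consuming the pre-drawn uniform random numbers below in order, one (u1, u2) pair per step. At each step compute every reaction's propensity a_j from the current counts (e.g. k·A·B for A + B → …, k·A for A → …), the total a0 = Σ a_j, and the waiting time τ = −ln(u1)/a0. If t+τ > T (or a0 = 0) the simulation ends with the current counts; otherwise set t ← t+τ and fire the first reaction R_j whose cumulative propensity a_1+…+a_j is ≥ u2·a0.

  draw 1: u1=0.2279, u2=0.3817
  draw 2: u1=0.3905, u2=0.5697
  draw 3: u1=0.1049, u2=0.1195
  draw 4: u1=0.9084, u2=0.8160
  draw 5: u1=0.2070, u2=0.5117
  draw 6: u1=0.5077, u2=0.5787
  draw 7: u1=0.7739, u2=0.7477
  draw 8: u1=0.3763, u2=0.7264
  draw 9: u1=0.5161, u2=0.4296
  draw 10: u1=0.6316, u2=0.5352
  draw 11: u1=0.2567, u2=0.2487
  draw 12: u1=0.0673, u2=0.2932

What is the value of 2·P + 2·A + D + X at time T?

Value at T = 40

Check how each reaction changes W = 2·P + 2·A + D + X (weight of products minus weight of reactants):
R1: A -> P: (2·1) − (2·1) = 2 − 2 = 0
R2: P + X -> 3 D: (1·3) − (2·1 + 1·1) = 3 − 3 = 0
R3: P -> A: (2·1) − (2·1) = 2 − 2 = 0
Every reaction leaves W unchanged, so W is conserved and no simulation is needed: W(T) = W(0) = 2·6 + 2·8 + 7 + 5 = 40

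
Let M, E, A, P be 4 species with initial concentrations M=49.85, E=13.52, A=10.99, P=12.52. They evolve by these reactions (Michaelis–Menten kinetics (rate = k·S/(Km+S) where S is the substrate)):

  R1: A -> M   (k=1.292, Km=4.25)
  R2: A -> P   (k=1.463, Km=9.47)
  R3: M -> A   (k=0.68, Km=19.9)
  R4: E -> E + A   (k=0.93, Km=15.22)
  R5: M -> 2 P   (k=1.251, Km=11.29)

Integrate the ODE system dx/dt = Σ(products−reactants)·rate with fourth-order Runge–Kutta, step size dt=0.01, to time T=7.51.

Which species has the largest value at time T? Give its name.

RK4 with dt=0.01: 751 steps to T=7.51. Trajectory (selected grid times):
t=0.00: M=49.85 E=13.52 A=10.99 P=12.52
t=0.83: M=49.37 E=13.52 A=10.35 P=14.85
t=1.67: M=48.87 E=13.52 A=9.73 P=17.20
t=2.50: M=48.37 E=13.52 A=9.14 P=19.49
t=3.34: M=47.84 E=13.52 A=8.59 P=21.78
t=4.17: M=47.32 E=13.52 A=8.07 P=24.03
t=5.01: M=46.77 E=13.52 A=7.58 P=26.28
t=5.84: M=46.22 E=13.52 A=7.13 P=28.48
t=6.68: M=45.65 E=13.52 A=6.70 P=30.69
t=7.51: M=45.07 E=13.52 A=6.32 P=32.85
At T=7.51: M=45.07 E=13.52 A=6.32 P=32.85; the largest is M.

Dominant species at T: M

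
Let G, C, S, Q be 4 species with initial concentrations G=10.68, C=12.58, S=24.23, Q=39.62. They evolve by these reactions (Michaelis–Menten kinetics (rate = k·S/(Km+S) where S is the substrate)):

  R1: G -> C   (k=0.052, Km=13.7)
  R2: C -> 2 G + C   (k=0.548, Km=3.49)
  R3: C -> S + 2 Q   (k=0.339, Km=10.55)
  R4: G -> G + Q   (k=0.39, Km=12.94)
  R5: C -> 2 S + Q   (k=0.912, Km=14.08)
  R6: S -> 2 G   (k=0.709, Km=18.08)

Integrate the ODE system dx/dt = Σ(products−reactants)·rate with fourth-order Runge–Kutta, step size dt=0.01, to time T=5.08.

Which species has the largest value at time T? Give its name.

Dominant species at T: Q

RK4 with dt=0.01: 508 steps to T=5.08. Trajectory (selected grid times):
t=0.00: G=10.68 C=12.58 S=24.23 Q=39.62
t=0.56: G=11.60 C=12.25 S=24.58 Q=40.17
t=1.13: G=12.54 C=11.92 S=24.93 Q=40.72
t=1.69: G=13.46 C=11.60 S=25.27 Q=41.26
t=2.26: G=14.40 C=11.28 S=25.60 Q=41.81
t=2.82: G=15.32 C=10.98 S=25.91 Q=42.35
t=3.39: G=16.25 C=10.67 S=26.22 Q=42.89
t=3.95: G=17.17 C=10.37 S=26.52 Q=43.42
t=4.52: G=18.10 C=10.07 S=26.81 Q=43.96
t=5.08: G=19.01 C=9.79 S=27.09 Q=44.48
At T=5.08: G=19.01 C=9.79 S=27.09 Q=44.48; the largest is Q.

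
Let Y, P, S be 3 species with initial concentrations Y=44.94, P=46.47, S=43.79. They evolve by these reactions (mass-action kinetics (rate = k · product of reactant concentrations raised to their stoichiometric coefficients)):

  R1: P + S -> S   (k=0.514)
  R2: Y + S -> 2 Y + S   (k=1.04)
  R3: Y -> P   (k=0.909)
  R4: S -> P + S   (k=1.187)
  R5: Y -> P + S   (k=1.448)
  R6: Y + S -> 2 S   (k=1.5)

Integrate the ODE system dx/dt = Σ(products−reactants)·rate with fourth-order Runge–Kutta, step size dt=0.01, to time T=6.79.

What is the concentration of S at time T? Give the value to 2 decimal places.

RK4 with dt=0.01: 679 steps to T=6.79. Trajectory (selected grid times):
t=0.00: Y=44.94 P=46.47 S=43.79
t=0.75: Y=0.00 P=2.31 S=184.42
t=1.51: Y=0.00 P=2.31 S=184.42
t=2.26: Y=0.00 P=2.31 S=184.42
t=3.02: Y=0.00 P=2.31 S=184.42
t=3.77: Y=0.00 P=2.31 S=184.42
t=4.53: Y=0.00 P=2.31 S=184.42
t=5.28: Y=0.00 P=2.31 S=184.42
t=6.04: Y=0.00 P=2.31 S=184.42
t=6.79: Y=0.00 P=2.31 S=184.42
Read off S at T=6.79: 184.42

S at T = 184.42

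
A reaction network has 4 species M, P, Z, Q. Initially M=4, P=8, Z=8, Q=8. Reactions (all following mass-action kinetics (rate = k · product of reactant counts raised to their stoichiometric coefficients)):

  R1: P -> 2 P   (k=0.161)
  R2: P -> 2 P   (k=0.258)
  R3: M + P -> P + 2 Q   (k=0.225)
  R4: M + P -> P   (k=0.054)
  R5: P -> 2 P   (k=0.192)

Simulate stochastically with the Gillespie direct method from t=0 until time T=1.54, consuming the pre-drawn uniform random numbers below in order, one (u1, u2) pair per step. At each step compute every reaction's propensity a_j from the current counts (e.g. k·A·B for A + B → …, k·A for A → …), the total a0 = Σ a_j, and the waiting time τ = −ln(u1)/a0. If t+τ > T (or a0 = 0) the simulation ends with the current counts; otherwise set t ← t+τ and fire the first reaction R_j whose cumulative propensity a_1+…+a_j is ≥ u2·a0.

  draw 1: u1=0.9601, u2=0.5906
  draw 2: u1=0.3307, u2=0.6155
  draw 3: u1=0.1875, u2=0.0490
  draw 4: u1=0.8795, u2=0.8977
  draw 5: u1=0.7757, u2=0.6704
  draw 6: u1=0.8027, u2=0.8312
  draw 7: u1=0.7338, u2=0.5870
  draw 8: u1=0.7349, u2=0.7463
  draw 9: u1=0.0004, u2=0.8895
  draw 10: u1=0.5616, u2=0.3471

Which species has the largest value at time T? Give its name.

Dominant species at T: Q

t=0.000: M=4 P=8 Z=8 Q=8
Draw 1: a1=1.288, a2=2.064, a3=7.200, a4=1.728, a5=1.536, a0=13.816; τ=−ln(0.9601)/13.816=0.003 → t=0.003; u2·a0=0.5906·13.816=8.160; a1+a2=3.352 < 8.160 ≤ a1+…+a3=10.552 → R3 fires; M=3 P=8 Z=8 Q=10
Draw 2: a1=1.288, a2=2.064, a3=5.400, a4=1.296, a5=1.536, a0=11.584; τ=−ln(0.3307)/11.584=0.096 → t=0.098; u2·a0=0.6155·11.584=7.130; a1+a2=3.352 < 7.130 ≤ a1+…+a3=8.752 → R3 fires; M=2 P=8 Z=8 Q=12
Draw 3: a1=1.288, a2=2.064, a3=3.600, a4=0.864, a5=1.536, a0=9.352; τ=−ln(0.1875)/9.352=0.179 → t=0.277; u2·a0=0.0490·9.352=0.458 ≤ a1=1.288 → R1 fires; M=2 P=9 Z=8 Q=12
Draw 4: a1=1.449, a2=2.322, a3=4.050, a4=0.972, a5=1.728, a0=10.521; τ=−ln(0.8795)/10.521=0.012 → t=0.290; u2·a0=0.8977·10.521=9.445; a1+…+a4=8.793 < 9.445 ≤ a1+…+a5=10.521 → R5 fires; M=2 P=10 Z=8 Q=12
Draw 5: a1=1.610, a2=2.580, a3=4.500, a4=1.080, a5=1.920, a0=11.690; τ=−ln(0.7757)/11.690=0.022 → t=0.311; u2·a0=0.6704·11.690=7.837; a1+a2=4.190 < 7.837 ≤ a1+…+a3=8.690 → R3 fires; M=1 P=10 Z=8 Q=14
Draw 6: a1=1.610, a2=2.580, a3=2.250, a4=0.540, a5=1.920, a0=8.900; τ=−ln(0.8027)/8.900=0.025 → t=0.336; u2·a0=0.8312·8.900=7.398; a1+…+a4=6.980 < 7.398 ≤ a1+…+a5=8.900 → R5 fires; M=1 P=11 Z=8 Q=14
Draw 7: a1=1.771, a2=2.838, a3=2.475, a4=0.594, a5=2.112, a0=9.790; τ=−ln(0.7338)/9.790=0.032 → t=0.368; u2·a0=0.5870·9.790=5.747; a1+a2=4.609 < 5.747 ≤ a1+…+a3=7.084 → R3 fires; M=0 P=11 Z=8 Q=16
Draw 8: a1=1.771, a2=2.838, a3=0.000, a4=0.000, a5=2.112, a0=6.721; τ=−ln(0.7349)/6.721=0.046 → t=0.414; u2·a0=0.7463·6.721=5.016; a1+…+a4=4.609 < 5.016 ≤ a1+…+a5=6.721 → R5 fires; M=0 P=12 Z=8 Q=16
Draw 9: a1=1.932, a2=3.096, a3=0.000, a4=0.000, a5=2.304, a0=7.332; τ=−ln(0.0004)/7.332=1.067 → t=1.481; u2·a0=0.8895·7.332=6.522; a1+…+a4=5.028 < 6.522 ≤ a1+…+a5=7.332 → R5 fires; M=0 P=13 Z=8 Q=16
Draw 10: a1=2.093, a2=3.354, a3=0.000, a4=0.000, a5=2.496, a0=7.943; τ=−ln(0.5616)/7.943=0.073 → t=1.553 > T=1.54: stop.
At T=1.54: M=0 P=13 Z=8 Q=16; the largest is Q.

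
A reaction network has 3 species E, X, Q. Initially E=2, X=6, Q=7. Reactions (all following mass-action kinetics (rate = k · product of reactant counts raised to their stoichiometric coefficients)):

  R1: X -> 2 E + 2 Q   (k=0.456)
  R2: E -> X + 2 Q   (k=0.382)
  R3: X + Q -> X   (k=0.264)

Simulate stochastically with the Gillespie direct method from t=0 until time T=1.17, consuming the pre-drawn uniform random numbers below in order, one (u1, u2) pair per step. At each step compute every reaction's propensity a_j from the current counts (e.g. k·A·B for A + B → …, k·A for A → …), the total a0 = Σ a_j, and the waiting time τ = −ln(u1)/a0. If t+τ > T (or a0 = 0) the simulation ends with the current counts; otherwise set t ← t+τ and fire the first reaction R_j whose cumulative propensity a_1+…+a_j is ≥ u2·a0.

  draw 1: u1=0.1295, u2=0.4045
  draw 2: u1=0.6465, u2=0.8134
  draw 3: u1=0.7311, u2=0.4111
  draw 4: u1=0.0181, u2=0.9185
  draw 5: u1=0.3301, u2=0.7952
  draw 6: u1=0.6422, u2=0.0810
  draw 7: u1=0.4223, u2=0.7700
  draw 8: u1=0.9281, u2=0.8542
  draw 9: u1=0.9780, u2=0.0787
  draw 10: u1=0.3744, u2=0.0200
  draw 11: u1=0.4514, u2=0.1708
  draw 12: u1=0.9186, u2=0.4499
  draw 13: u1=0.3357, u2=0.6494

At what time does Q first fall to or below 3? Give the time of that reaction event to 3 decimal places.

Threshold first reached at t = 0.609

t=0.000: E=2 X=6 Q=7
Draw 1: a1=2.736, a2=0.764, a3=11.088, a0=14.588; τ=−ln(0.1295)/14.588=0.140 → t=0.140; u2·a0=0.4045·14.588=5.901; a1+a2=3.500 < 5.901 ≤ a1+…+a3=14.588 → R3 fires; E=2 X=6 Q=6
Draw 2: a1=2.736, a2=0.764, a3=9.504, a0=13.004; τ=−ln(0.6465)/13.004=0.034 → t=0.174; u2·a0=0.8134·13.004=10.577; a1+a2=3.500 < 10.577 ≤ a1+…+a3=13.004 → R3 fires; E=2 X=6 Q=5
Draw 3: a1=2.736, a2=0.764, a3=7.920, a0=11.420; τ=−ln(0.7311)/11.420=0.027 → t=0.201; u2·a0=0.4111·11.420=4.695; a1+a2=3.500 < 4.695 ≤ a1+…+a3=11.420 → R3 fires; E=2 X=6 Q=4
Draw 4: a1=2.736, a2=0.764, a3=6.336, a0=9.836; τ=−ln(0.0181)/9.836=0.408 → t=0.609; u2·a0=0.9185·9.836=9.034; a1+a2=3.500 < 9.034 ≤ a1+…+a3=9.836 → R3 fires; E=2 X=6 Q=3
Draw 5: a1=2.736, a2=0.764, a3=4.752, a0=8.252; τ=−ln(0.3301)/8.252=0.134 → t=0.743; u2·a0=0.7952·8.252=6.562; a1+a2=3.500 < 6.562 ≤ a1+…+a3=8.252 → R3 fires; E=2 X=6 Q=2
Draw 6: a1=2.736, a2=0.764, a3=3.168, a0=6.668; τ=−ln(0.6422)/6.668=0.066 → t=0.810; u2·a0=0.0810·6.668=0.540 ≤ a1=2.736 → R1 fires; E=4 X=5 Q=4
Draw 7: a1=2.280, a2=1.528, a3=5.280, a0=9.088; τ=−ln(0.4223)/9.088=0.095 → t=0.905; u2·a0=0.7700·9.088=6.998; a1+a2=3.808 < 6.998 ≤ a1+…+a3=9.088 → R3 fires; E=4 X=5 Q=3
Draw 8: a1=2.280, a2=1.528, a3=3.960, a0=7.768; τ=−ln(0.9281)/7.768=0.010 → t=0.914; u2·a0=0.8542·7.768=6.635; a1+a2=3.808 < 6.635 ≤ a1+…+a3=7.768 → R3 fires; E=4 X=5 Q=2
Draw 9: a1=2.280, a2=1.528, a3=2.640, a0=6.448; τ=−ln(0.9780)/6.448=0.003 → t=0.918; u2·a0=0.0787·6.448=0.507 ≤ a1=2.280 → R1 fires; E=6 X=4 Q=4
Draw 10: a1=1.824, a2=2.292, a3=4.224, a0=8.340; τ=−ln(0.3744)/8.340=0.118 → t=1.035; u2·a0=0.0200·8.340=0.167 ≤ a1=1.824 → R1 fires; E=8 X=3 Q=6
Draw 11: a1=1.368, a2=3.056, a3=4.752, a0=9.176; τ=−ln(0.4514)/9.176=0.087 → t=1.122; u2·a0=0.1708·9.176=1.567; a1=1.368 < 1.567 ≤ a1+a2=4.424 → R2 fires; E=7 X=4 Q=8
Draw 12: a1=1.824, a2=2.674, a3=8.448, a0=12.946; τ=−ln(0.9186)/12.946=0.007 → t=1.129; u2·a0=0.4499·12.946=5.824; a1+a2=4.498 < 5.824 ≤ a1+…+a3=12.946 → R3 fires; E=7 X=4 Q=7
Draw 13: a1=1.824, a2=2.674, a3=7.392, a0=11.890; τ=−ln(0.3357)/11.890=0.092 → t=1.220 > T=1.17: stop.
Q first becomes ≤ 3 when it reaches 3 at the event at t=0.609.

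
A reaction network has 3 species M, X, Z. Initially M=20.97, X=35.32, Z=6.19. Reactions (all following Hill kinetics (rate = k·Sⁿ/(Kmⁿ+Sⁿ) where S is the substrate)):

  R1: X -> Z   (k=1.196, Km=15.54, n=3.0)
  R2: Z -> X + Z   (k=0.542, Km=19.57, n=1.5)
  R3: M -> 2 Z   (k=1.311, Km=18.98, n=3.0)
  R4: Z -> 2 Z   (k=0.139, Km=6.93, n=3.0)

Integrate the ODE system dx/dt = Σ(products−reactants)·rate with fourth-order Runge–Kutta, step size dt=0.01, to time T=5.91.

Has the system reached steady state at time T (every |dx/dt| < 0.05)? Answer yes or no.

Steady state at T: no

RK4 with dt=0.01: 591 steps to T=5.91. Trajectory (selected grid times):
t=0.00: M=20.97 X=35.32 Z=6.19
t=0.66: M=20.48 X=34.66 Z=7.94
t=1.31: M=20.01 X=34.03 Z=9.65
t=1.97: M=19.55 X=33.41 Z=11.36
t=2.63: M=19.11 X=32.81 Z=13.04
t=3.28: M=18.69 X=32.24 Z=14.67
t=3.94: M=18.27 X=31.68 Z=16.29
t=4.60: M=17.87 X=31.14 Z=17.88
t=5.25: M=17.49 X=30.62 Z=19.42
t=5.91: M=17.12 X=30.11 Z=20.95
Rates at T: R1=1.0514, R2=0.2848, R3=0.5547, R4=0.1341
dx/dt at T (Σ net stoichiometry × rate): M=-0.5547, X=-0.7666, Z=+2.2949
Largest |dx/dt| is |+2.2949| (Z) ≥ 0.05 → not steady.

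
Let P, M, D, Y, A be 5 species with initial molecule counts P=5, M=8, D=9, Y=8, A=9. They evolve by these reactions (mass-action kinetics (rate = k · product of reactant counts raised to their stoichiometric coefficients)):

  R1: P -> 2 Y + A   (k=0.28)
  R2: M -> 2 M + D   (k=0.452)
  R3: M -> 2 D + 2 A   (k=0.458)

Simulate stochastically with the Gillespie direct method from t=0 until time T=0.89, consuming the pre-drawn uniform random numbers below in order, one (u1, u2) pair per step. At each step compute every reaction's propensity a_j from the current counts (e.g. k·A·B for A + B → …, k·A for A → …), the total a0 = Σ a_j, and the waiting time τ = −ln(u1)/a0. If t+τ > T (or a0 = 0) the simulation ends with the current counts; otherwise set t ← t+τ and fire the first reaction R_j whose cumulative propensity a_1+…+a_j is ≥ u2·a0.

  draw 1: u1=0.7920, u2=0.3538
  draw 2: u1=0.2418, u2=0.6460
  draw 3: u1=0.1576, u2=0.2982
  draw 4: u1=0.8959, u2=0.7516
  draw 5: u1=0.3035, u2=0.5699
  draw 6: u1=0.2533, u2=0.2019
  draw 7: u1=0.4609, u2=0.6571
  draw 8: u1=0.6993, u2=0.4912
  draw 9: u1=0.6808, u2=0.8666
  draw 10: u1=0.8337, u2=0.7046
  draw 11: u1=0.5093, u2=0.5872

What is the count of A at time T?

A at T = 19

t=0.000: P=5 M=8 D=9 Y=8 A=9
Draw 1: a1=1.400, a2=3.616, a3=3.664, a0=8.680; τ=−ln(0.7920)/8.680=0.027 → t=0.027; u2·a0=0.3538·8.680=3.071; a1=1.400 < 3.071 ≤ a1+a2=5.016 → R2 fires; P=5 M=9 D=10 Y=8 A=9
Draw 2: a1=1.400, a2=4.068, a3=4.122, a0=9.590; τ=−ln(0.2418)/9.590=0.148 → t=0.175; u2·a0=0.6460·9.590=6.195; a1+a2=5.468 < 6.195 ≤ a1+…+a3=9.590 → R3 fires; P=5 M=8 D=12 Y=8 A=11
Draw 3: a1=1.400, a2=3.616, a3=3.664, a0=8.680; τ=−ln(0.1576)/8.680=0.213 → t=0.388; u2·a0=0.2982·8.680=2.588; a1=1.400 < 2.588 ≤ a1+a2=5.016 → R2 fires; P=5 M=9 D=13 Y=8 A=11
Draw 4: a1=1.400, a2=4.068, a3=4.122, a0=9.590; τ=−ln(0.8959)/9.590=0.011 → t=0.399; u2·a0=0.7516·9.590=7.208; a1+a2=5.468 < 7.208 ≤ a1+…+a3=9.590 → R3 fires; P=5 M=8 D=15 Y=8 A=13
Draw 5: a1=1.400, a2=3.616, a3=3.664, a0=8.680; τ=−ln(0.3035)/8.680=0.137 → t=0.537; u2·a0=0.5699·8.680=4.947; a1=1.400 < 4.947 ≤ a1+a2=5.016 → R2 fires; P=5 M=9 D=16 Y=8 A=13
Draw 6: a1=1.400, a2=4.068, a3=4.122, a0=9.590; τ=−ln(0.2533)/9.590=0.143 → t=0.680; u2·a0=0.2019·9.590=1.936; a1=1.400 < 1.936 ≤ a1+a2=5.468 → R2 fires; P=5 M=10 D=17 Y=8 A=13
Draw 7: a1=1.400, a2=4.520, a3=4.580, a0=10.500; τ=−ln(0.4609)/10.500=0.074 → t=0.754; u2·a0=0.6571·10.500=6.900; a1+a2=5.920 < 6.900 ≤ a1+…+a3=10.500 → R3 fires; P=5 M=9 D=19 Y=8 A=15
Draw 8: a1=1.400, a2=4.068, a3=4.122, a0=9.590; τ=−ln(0.6993)/9.590=0.037 → t=0.791; u2·a0=0.4912·9.590=4.711; a1=1.400 < 4.711 ≤ a1+a2=5.468 → R2 fires; P=5 M=10 D=20 Y=8 A=15
Draw 9: a1=1.400, a2=4.520, a3=4.580, a0=10.500; τ=−ln(0.6808)/10.500=0.037 → t=0.827; u2·a0=0.8666·10.500=9.099; a1+a2=5.920 < 9.099 ≤ a1+…+a3=10.500 → R3 fires; P=5 M=9 D=22 Y=8 A=17
Draw 10: a1=1.400, a2=4.068, a3=4.122, a0=9.590; τ=−ln(0.8337)/9.590=0.019 → t=0.846; u2·a0=0.7046·9.590=6.757; a1+a2=5.468 < 6.757 ≤ a1+…+a3=9.590 → R3 fires; P=5 M=8 D=24 Y=8 A=19
Draw 11: a1=1.400, a2=3.616, a3=3.664, a0=8.680; τ=−ln(0.5093)/8.680=0.078 → t=0.924 > T=0.89: stop.
Read off A at T=0.89: 19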